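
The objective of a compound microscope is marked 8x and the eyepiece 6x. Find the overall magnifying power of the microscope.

The overall magnification of a compound microscope is the product of the objective and eyepiece magnifications:
M = M_obj x M_eye = 8 x 6 = 48.

48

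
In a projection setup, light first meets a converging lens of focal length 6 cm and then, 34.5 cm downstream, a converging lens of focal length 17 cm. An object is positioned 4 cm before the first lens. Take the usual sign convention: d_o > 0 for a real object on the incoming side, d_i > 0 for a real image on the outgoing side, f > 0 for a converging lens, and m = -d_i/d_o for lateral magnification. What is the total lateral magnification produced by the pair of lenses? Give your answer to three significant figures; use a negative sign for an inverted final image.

First lens: d_i1 = 1/(1/6 - 1/4) = -12.000 cm.
m_1 = -(-12.000)/4 = 3.0000.
With d_i1 < 0 the first image is virtual and lies on the object side; the object distance for lens 2 is d_o2 = 34.5 - (-12.000) = 46.500 cm.
Second lens: d_i2 = 1/(1/17 - 1/(46.500)) = 26.797 cm.
m_2 = -(26.797)/(46.500) = -0.5763.
The system's lateral magnification is m_1 m_2 = (3.0000)(-0.5763) = -1.7288.

-1.73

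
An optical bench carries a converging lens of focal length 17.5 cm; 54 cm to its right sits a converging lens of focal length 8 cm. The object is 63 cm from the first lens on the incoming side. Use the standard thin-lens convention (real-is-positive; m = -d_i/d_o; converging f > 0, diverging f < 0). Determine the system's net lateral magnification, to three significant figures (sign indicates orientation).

0.141

Applying the thin-lens equation to the first lens, 1/17.5 = 1/63 + 1/d_i1, which gives d_i1 = 24.231 cm.
Its lateral magnification is m_1 = -d_i1/d_o1 = -(24.231)/63 = -0.3846.
The intermediate image is 24.231 cm to the right of lens 1, so d_o2 = L - d_i1 = 54 - 24.231 = 29.769 cm.
Applying the thin-lens equation again with f_2 = 8 cm and d_o2 = 29.769 cm gives d_i2 = 10.940 cm.
m_2 = -(10.940)/(29.769) = -0.3675.
Total m = m_1 x m_2 = (-0.3846)(-0.3675) = 0.1413.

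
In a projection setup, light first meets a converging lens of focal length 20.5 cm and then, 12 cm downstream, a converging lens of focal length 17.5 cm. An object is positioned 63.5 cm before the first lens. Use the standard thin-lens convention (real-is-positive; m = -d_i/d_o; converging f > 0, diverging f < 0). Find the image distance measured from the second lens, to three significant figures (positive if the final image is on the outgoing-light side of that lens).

Lens 1: 1/d_i1 = 1/f_1 - 1/d_o1 = 1/20.5 - 1/63.5 = 0.03303 cm^-1, so d_i1 = 30.273 cm.
This image would form 30.273 cm past lens 1, i.e. 18.273 cm beyond lens 2, so it is a virtual object for lens 2: d_o2 = 12 - 30.273 = -18.273 cm.
Lens 2: 1/d_i2 = 1/f_2 - 1/d_o2 = 1/17.5 - 1/(-18.273) = 0.11187 cm^-1, so d_i2 = 8.939 cm.

8.94 cm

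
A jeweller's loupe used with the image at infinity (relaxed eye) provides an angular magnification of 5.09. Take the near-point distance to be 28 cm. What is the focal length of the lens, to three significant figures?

5.50 cm

For the image at infinity, M = D/f.
f = D/M = 28/5.09 = 5.501 cm.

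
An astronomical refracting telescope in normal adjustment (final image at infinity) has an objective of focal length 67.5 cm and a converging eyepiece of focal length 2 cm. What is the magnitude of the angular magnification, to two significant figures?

34

|M| = f_obj/|f_eye| = 67.5/2 = 33.750.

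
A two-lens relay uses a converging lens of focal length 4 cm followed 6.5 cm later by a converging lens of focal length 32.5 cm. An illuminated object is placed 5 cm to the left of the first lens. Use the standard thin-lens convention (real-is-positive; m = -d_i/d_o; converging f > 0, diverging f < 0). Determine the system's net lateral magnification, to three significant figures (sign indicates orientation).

-2.83

First lens: d_i1 = 1/(1/4 - 1/5) = 20.000 cm.
m_1 = -(20.000)/5 = -4.0000.
Since 20.000 cm > 6.5 cm, the first image lies past the second lens and serves as a virtual object: d_o2 = L - d_i1 = -13.500 cm.
Second lens: d_i2 = 1/(1/32.5 - 1/(-13.500)) = 9.538 cm.
m_2 = -(9.538)/(-13.500) = 0.7065.
Overall magnification: m = m_1 m_2 = -2.8261.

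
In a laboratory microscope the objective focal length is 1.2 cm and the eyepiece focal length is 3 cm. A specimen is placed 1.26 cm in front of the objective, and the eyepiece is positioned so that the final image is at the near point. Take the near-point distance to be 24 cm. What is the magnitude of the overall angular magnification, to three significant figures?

Objective: 1/d_i = 1/f_obj - 1/d_o = 1/1.2 - 1/1.26 = 0.03968 cm^-1, so d_i = 25.200 cm.
m_obj = -d_i/d_o = -25.200/1.26 = -20.000.
Eyepiece angular magnification (image at near point): M_eye = 1 + D/f_e = 1 + 24/3 = 9.000.
Overall M = m_obj x M_eye = (-20.000)(9.000) = -180.00.
|M| = 180.00.

180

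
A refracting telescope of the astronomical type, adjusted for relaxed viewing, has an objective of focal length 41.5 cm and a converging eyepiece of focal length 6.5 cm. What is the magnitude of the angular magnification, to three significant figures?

6.38

|M| = f_obj/|f_eye| = 41.5/6.5 = 6.385.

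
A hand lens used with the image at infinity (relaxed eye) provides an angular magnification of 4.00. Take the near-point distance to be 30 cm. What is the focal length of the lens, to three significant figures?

7.50 cm

For the image at infinity, M = D/f.
f = D/M = 30/4.0 = 7.500 cm.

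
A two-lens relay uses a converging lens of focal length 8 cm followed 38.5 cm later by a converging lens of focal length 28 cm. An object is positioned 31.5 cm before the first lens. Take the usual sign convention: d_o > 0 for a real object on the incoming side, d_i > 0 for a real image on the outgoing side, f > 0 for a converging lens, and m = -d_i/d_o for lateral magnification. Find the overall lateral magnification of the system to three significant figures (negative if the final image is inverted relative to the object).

-42.7

Applying the thin-lens equation to the first lens, 1/8 = 1/31.5 + 1/d_i1, which gives d_i1 = 10.723 cm.
Its lateral magnification is m_1 = -d_i1/d_o1 = -(10.723)/31.5 = -0.3404.
The intermediate image is 10.723 cm to the right of lens 1, so d_o2 = L - d_i1 = 38.5 - 10.723 = 27.777 cm.
Applying the thin-lens equation again with f_2 = 28 cm and d_o2 = 27.777 cm gives d_i2 = -3481.333 cm.
m_2 = -(-3481.333)/(27.777) = 125.3333.
Total m = m_1 x m_2 = (-0.3404)(125.3333) = -42.6667.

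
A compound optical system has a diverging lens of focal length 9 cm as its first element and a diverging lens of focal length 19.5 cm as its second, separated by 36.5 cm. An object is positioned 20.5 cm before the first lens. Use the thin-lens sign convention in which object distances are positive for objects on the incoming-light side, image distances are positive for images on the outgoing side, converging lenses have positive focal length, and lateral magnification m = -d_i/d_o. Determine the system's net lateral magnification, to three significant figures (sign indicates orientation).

0.0956

Lens 1: 1/d_i1 = 1/f_1 - 1/d_o1 = 1/(-9) - 1/20.5 = -0.15989 cm^-1, so d_i1 = -6.254 cm.
m_1 = -(-6.254)/20.5 = 0.3051.
The intermediate image is virtual, 6.254 cm to the left of lens 1, so d_o2 = L - d_i1 = 36.5 - (-6.254) = 42.754 cm.
Lens 2: 1/d_i2 = 1/f_2 - 1/d_o2 = 1/(-19.5) - 1/(42.754) = -0.07467 cm^-1, so d_i2 = -13.392 cm.
m_2 = -(-13.392)/(42.754) = 0.3132.
The system's lateral magnification is m_1 m_2 = (0.3051)(0.3132) = 0.0956.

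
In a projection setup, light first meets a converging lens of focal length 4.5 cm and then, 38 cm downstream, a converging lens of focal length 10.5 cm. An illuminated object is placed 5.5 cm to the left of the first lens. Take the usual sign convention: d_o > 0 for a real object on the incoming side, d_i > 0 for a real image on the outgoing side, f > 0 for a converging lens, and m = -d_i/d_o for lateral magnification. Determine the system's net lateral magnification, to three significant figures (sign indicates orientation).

Lens 1: 1/d_i1 = 1/f_1 - 1/d_o1 = 1/4.5 - 1/5.5 = 0.04040 cm^-1, so d_i1 = 24.750 cm.
m_1 = -(24.750)/5.5 = -4.5000.
That image sits 13.250 cm in front of the second lens, so d_o2 = 13.250 cm.
Lens 2: 1/d_i2 = 1/f_2 - 1/d_o2 = 1/10.5 - 1/(13.250) = 0.01977 cm^-1, so d_i2 = 50.591 cm.
m_2 = -(50.591)/(13.250) = -3.8182.
The system's lateral magnification is m_1 m_2 = (-4.5000)(-3.8182) = 17.1818.

17.2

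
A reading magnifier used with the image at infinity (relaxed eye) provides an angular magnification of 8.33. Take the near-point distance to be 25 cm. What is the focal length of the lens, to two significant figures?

3.0 cm

For the image at infinity, M = D/f.
f = D/M = 25/8.33 = 3.001 cm.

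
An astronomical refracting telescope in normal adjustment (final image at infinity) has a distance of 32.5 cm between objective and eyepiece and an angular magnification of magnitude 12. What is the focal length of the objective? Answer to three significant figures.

In normal adjustment the tube length equals f_obj + f_eye and |M| = f_obj/f_eye.
So f_obj = 12 f_eye and 12 f_eye + f_eye = 32.5 cm, giving f_eye = 32.5/13 = 2.500 cm and f_obj = 30.000 cm.

30.0 cm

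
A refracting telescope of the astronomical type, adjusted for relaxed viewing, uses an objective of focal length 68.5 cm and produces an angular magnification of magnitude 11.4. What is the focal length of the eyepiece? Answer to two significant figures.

6.0 cm

|M| = f_obj/f_eye, so f_eye = f_obj/|M| = 68.5/11.4 = 6.009 cm.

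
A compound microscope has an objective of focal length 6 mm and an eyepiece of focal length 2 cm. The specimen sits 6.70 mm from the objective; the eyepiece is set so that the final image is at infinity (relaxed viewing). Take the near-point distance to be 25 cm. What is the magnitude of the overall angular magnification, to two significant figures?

110

Convert to cm: f_obj = 6 mm = 0.6 cm; d_o = 6.70 mm = 0.67 cm.
Objective: 1/d_i = 1/f_obj - 1/d_o = 1/0.6 - 1/0.67 = 0.17413 cm^-1, so d_i = 5.743 cm.
m_obj = -d_i/d_o = -5.743/0.67 = -8.571.
Eyepiece angular magnification (image at infinity): M_eye = D/f_e = 25/2 = 12.500.
Overall M = m_obj x M_eye = (-8.571)(12.500) = -107.14.
|M| = 107.14.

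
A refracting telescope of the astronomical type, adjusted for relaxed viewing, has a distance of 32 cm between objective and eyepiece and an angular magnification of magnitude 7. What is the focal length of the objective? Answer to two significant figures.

28 cm

In normal adjustment the tube length equals f_obj + f_eye and |M| = f_obj/f_eye.
So f_obj = 7 f_eye and 7 f_eye + f_eye = 32 cm, giving f_eye = 32/8 = 4.000 cm and f_obj = 28.000 cm.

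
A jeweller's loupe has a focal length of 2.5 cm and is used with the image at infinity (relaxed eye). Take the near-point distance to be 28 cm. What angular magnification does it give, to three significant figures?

M = D/f = 28/2.5 = 11.200.

11.2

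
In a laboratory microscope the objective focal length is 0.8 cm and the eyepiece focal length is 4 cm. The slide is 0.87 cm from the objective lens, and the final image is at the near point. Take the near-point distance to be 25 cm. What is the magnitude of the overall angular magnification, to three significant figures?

Objective: 1/d_i = 1/f_obj - 1/d_o = 1/0.8 - 1/0.87 = 0.10057 cm^-1, so d_i = 9.943 cm.
m_obj = -d_i/d_o = -9.943/0.87 = -11.429.
Eyepiece angular magnification (image at near point): M_eye = 1 + D/f_e = 1 + 25/4 = 7.250.
Overall M = m_obj x M_eye = (-11.429)(7.250) = -82.86.
|M| = 82.86.

82.9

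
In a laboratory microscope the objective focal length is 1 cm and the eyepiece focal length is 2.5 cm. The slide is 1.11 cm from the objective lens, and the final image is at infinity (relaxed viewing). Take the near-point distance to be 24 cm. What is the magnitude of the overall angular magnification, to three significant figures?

87.3

Objective: 1/d_i = 1/f_obj - 1/d_o = 1/1 - 1/1.11 = 0.09910 cm^-1, so d_i = 10.091 cm.
m_obj = -d_i/d_o = -10.091/1.11 = -9.091.
Eyepiece angular magnification (image at infinity): M_eye = D/f_e = 24/2.5 = 9.600.
Overall M = m_obj x M_eye = (-9.091)(9.600) = -87.27.
|M| = 87.27.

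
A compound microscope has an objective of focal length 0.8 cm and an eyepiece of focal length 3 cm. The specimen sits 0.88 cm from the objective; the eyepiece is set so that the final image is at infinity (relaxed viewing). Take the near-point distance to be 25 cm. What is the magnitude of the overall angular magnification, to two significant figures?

83

Objective: 1/d_i = 1/f_obj - 1/d_o = 1/0.8 - 1/0.88 = 0.11364 cm^-1, so d_i = 8.800 cm.
m_obj = -d_i/d_o = -8.800/0.88 = -10.000.
Eyepiece angular magnification (image at infinity): M_eye = D/f_e = 25/3 = 8.333.
Overall M = m_obj x M_eye = (-10.000)(8.333) = -83.33.
|M| = 83.33.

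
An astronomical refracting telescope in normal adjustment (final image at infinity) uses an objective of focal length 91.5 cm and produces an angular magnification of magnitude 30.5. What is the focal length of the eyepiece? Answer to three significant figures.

3.00 cm

|M| = f_obj/f_eye, so f_eye = f_obj/|M| = 91.5/30.5 = 3.000 cm.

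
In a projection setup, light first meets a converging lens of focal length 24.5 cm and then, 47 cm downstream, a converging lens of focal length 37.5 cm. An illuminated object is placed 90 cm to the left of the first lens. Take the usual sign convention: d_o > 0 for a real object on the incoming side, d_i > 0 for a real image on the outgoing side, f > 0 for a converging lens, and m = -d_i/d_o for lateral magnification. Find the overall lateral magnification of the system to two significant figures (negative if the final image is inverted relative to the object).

-0.58

First lens: d_i1 = 1/(1/24.5 - 1/90) = 33.664 cm.
m_1 = -(33.664)/90 = -0.3740.
The intermediate image is 33.664 cm to the right of lens 1, so d_o2 = L - d_i1 = 47 - 33.664 = 13.336 cm.
Second lens: d_i2 = 1/(1/37.5 - 1/(13.336)) = -20.696 cm.
m_2 = -(-20.696)/(13.336) = 1.5519.
Overall magnification: m = m_1 m_2 = -0.5805.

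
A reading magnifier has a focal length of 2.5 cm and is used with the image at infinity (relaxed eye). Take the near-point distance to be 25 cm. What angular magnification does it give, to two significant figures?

M = D/f = 25/2.5 = 10.000.

10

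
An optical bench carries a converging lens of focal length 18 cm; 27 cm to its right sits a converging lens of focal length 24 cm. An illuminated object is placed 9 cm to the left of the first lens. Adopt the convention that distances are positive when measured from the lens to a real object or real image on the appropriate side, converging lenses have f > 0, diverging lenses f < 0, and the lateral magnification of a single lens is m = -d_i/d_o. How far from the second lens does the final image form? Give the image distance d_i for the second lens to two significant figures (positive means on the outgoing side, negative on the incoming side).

51 cm

First lens: d_i1 = 1/(1/18 - 1/9) = -18.000 cm.
With d_i1 < 0 the first image is virtual and lies on the object side; the object distance for lens 2 is d_o2 = 27 - (-18.000) = 45.000 cm.
Second lens: d_i2 = 1/(1/24 - 1/(45.000)) = 51.429 cm.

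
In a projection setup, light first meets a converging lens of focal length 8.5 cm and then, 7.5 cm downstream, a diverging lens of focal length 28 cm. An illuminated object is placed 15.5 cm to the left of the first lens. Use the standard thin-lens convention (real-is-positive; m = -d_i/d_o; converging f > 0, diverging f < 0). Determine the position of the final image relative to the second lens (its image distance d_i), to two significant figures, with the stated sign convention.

19 cm

Lens 1: 1/d_i1 = 1/f_1 - 1/d_o1 = 1/8.5 - 1/15.5 = 0.05313 cm^-1, so d_i1 = 18.821 cm.
Since 18.821 cm > 7.5 cm, the first image lies past the second lens and serves as a virtual object: d_o2 = L - d_i1 = -11.321 cm.
Lens 2: 1/d_i2 = 1/f_2 - 1/d_o2 = 1/(-28) - 1/(-11.321) = 0.05261 cm^-1, so d_i2 = 19.006 cm.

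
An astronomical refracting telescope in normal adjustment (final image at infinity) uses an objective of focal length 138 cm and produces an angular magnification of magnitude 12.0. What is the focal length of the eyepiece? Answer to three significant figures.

11.5 cm

|M| = f_obj/f_eye, so f_eye = f_obj/|M| = 138/12.0 = 11.500 cm.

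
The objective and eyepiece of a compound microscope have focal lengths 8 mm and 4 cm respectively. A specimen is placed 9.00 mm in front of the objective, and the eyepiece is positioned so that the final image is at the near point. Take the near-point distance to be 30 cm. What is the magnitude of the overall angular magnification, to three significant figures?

68.0

Convert to cm: f_obj = 8 mm = 0.8 cm; d_o = 9.00 mm = 0.90 cm.
Objective: 1/d_i = 1/f_obj - 1/d_o = 1/0.8 - 1/0.90 = 0.13889 cm^-1, so d_i = 7.200 cm.
m_obj = -d_i/d_o = -7.200/0.90 = -8.000.
Eyepiece angular magnification (image at near point): M_eye = 1 + D/f_e = 1 + 30/4 = 8.500.
Overall M = m_obj x M_eye = (-8.000)(8.500) = -68.00.
|M| = 68.00.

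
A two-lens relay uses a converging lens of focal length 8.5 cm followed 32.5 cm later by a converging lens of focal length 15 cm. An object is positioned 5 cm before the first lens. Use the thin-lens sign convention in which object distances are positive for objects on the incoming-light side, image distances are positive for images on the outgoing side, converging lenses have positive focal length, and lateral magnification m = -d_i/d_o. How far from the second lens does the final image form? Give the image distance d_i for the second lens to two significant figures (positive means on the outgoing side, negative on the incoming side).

23 cm

Lens 1: 1/d_i1 = 1/f_1 - 1/d_o1 = 1/8.5 - 1/5 = -0.08235 cm^-1, so d_i1 = -12.143 cm.
With d_i1 < 0 the first image is virtual and lies on the object side; the object distance for lens 2 is d_o2 = 32.5 - (-12.143) = 44.643 cm.
Lens 2: 1/d_i2 = 1/f_2 - 1/d_o2 = 1/15 - 1/(44.643) = 0.04427 cm^-1, so d_i2 = 22.590 cm.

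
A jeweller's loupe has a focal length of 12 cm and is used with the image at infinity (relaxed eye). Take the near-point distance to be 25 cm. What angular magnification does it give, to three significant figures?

2.08

M = D/f = 25/12 = 2.083.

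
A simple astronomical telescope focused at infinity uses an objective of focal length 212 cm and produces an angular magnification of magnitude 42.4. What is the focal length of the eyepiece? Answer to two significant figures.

5.0 cm

|M| = f_obj/f_eye, so f_eye = f_obj/|M| = 212/42.4 = 5.000 cm.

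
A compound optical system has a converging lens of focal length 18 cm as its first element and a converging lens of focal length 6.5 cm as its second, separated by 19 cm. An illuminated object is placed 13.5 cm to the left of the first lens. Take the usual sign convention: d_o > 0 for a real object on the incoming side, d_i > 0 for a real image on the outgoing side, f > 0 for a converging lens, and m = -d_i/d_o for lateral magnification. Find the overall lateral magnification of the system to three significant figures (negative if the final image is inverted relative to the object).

Lens 1: 1/d_i1 = 1/f_1 - 1/d_o1 = 1/18 - 1/13.5 = -0.01852 cm^-1, so d_i1 = -54.000 cm.
m_1 = -(-54.000)/13.5 = 4.0000.
With d_i1 < 0 the first image is virtual and lies on the object side; the object distance for lens 2 is d_o2 = 19 - (-54.000) = 73.000 cm.
Lens 2: 1/d_i2 = 1/f_2 - 1/d_o2 = 1/6.5 - 1/(73.000) = 0.14015 cm^-1, so d_i2 = 7.135 cm.
m_2 = -(7.135)/(73.000) = -0.0977.
Total m = m_1 x m_2 = (4.0000)(-0.0977) = -0.3910.

-0.391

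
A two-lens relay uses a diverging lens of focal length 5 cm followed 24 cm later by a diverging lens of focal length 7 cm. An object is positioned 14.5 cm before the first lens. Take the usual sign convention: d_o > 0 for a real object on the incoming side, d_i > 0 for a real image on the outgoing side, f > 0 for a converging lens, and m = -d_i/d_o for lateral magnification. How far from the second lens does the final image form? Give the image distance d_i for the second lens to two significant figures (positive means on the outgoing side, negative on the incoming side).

First lens: d_i1 = 1/(1/(-5) - 1/14.5) = -3.718 cm.
The intermediate image is virtual, 3.718 cm to the left of lens 1, so d_o2 = L - d_i1 = 24 - (-3.718) = 27.718 cm.
Second lens: d_i2 = 1/(1/(-7) - 1/(27.718)) = -5.589 cm.

-5.6 cm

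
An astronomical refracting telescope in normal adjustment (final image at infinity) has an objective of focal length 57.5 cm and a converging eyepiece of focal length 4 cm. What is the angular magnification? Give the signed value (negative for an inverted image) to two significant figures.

M = -f_obj/f_eye = -57.5/(4) = -14.375.

-14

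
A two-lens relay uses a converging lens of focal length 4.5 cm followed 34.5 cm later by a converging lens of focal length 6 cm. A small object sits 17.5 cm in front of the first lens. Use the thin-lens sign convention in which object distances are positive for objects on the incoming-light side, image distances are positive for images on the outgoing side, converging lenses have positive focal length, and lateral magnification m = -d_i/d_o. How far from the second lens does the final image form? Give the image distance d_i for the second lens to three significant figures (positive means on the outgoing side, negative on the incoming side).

7.60 cm

Lens 1: 1/d_i1 = 1/f_1 - 1/d_o1 = 1/4.5 - 1/17.5 = 0.16508 cm^-1, so d_i1 = 6.058 cm.
That image sits 28.442 cm in front of the second lens, so d_o2 = 28.442 cm.
Lens 2: 1/d_i2 = 1/f_2 - 1/d_o2 = 1/6 - 1/(28.442) = 0.13151 cm^-1, so d_i2 = 7.604 cm.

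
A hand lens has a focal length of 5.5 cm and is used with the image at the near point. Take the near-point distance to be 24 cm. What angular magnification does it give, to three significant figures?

M = 1 + D/f = 1 + 24/5.5 = 5.364.

5.36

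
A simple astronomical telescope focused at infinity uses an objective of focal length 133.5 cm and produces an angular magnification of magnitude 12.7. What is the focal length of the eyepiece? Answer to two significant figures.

11 cm

|M| = f_obj/f_eye, so f_eye = f_obj/|M| = 133.5/12.7 = 10.512 cm.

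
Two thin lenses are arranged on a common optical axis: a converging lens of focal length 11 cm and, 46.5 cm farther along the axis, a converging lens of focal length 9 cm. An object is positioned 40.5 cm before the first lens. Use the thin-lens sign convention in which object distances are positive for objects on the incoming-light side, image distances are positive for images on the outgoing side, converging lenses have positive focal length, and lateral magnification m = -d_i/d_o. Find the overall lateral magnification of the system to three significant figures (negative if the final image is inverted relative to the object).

0.150

First lens: d_i1 = 1/(1/11 - 1/40.5) = 15.102 cm.
m_1 = -(15.102)/40.5 = -0.3729.
That image sits 31.398 cm in front of the second lens, so d_o2 = 31.398 cm.
Second lens: d_i2 = 1/(1/9 - 1/(31.398)) = 12.616 cm.
m_2 = -(12.616)/(31.398) = -0.4018.
Overall magnification: m = m_1 m_2 = 0.1498.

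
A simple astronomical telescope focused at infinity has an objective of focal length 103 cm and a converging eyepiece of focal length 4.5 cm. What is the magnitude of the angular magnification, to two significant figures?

|M| = f_obj/|f_eye| = 103/4.5 = 22.889.

23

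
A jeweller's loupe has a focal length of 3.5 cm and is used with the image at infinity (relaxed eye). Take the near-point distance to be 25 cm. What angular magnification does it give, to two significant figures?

7.1

M = D/f = 25/3.5 = 7.143.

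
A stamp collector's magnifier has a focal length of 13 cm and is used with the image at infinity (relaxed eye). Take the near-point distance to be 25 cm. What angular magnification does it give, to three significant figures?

1.92

M = D/f = 25/13 = 1.923.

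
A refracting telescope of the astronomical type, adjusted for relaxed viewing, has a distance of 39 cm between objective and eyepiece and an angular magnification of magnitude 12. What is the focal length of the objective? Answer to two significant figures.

In normal adjustment the tube length equals f_obj + f_eye and |M| = f_obj/f_eye.
So f_obj = 12 f_eye and 12 f_eye + f_eye = 39 cm, giving f_eye = 39/13 = 3.000 cm and f_obj = 36.000 cm.

36 cm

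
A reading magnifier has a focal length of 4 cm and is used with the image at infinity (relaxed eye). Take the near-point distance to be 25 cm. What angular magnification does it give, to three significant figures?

6.25

M = D/f = 25/4 = 6.250.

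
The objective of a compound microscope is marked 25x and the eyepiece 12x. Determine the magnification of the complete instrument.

300

The overall magnification of a compound microscope is the product of the objective and eyepiece magnifications:
M = M_obj x M_eye = 25 x 12 = 300.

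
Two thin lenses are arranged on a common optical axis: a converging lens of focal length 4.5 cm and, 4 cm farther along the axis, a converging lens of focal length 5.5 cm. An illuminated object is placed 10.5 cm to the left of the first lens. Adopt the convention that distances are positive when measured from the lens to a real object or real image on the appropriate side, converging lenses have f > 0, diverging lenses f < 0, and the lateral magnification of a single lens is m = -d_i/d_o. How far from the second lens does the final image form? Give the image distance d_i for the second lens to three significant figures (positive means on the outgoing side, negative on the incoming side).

Applying the thin-lens equation to the first lens, 1/4.5 = 1/10.5 + 1/d_i1, which gives d_i1 = 7.875 cm.
This image would form 7.875 cm past lens 1, i.e. 3.875 cm beyond lens 2, so it is a virtual object for lens 2: d_o2 = 4 - 7.875 = -3.875 cm.
Applying the thin-lens equation again with f_2 = 5.5 cm and d_o2 = -3.875 cm gives d_i2 = 2.273 cm.

2.27 cm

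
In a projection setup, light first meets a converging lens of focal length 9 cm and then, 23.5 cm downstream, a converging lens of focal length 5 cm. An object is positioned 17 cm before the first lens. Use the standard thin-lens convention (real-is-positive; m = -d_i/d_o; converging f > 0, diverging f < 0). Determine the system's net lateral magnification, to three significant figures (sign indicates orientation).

Lens 1: 1/d_i1 = 1/f_1 - 1/d_o1 = 1/9 - 1/17 = 0.05229 cm^-1, so d_i1 = 19.125 cm.
m_1 = -(19.125)/17 = -1.1250.
That image sits 4.375 cm in front of the second lens, so d_o2 = 4.375 cm.
Lens 2: 1/d_i2 = 1/f_2 - 1/d_o2 = 1/5 - 1/(4.375) = -0.02857 cm^-1, so d_i2 = -35.000 cm.
m_2 = -(-35.000)/(4.375) = 8.0000.
Total m = m_1 x m_2 = (-1.1250)(8.0000) = -9.0000.

-9.00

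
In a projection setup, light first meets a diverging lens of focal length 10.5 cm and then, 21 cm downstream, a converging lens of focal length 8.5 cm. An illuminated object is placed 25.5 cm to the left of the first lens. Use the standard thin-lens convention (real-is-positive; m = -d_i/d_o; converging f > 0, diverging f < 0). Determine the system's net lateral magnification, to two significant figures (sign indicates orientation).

-0.12

Applying the thin-lens equation to the first lens, 1/(-10.5) = 1/25.5 + 1/d_i1, which gives d_i1 = -7.438 cm.
Its lateral magnification is m_1 = -d_i1/d_o1 = -(-7.438)/25.5 = 0.2917.
With d_i1 < 0 the first image is virtual and lies on the object side; the object distance for lens 2 is d_o2 = 21 - (-7.438) = 28.438 cm.
Applying the thin-lens equation again with f_2 = 8.5 cm and d_o2 = 28.438 cm gives d_i2 = 12.124 cm.
m_2 = -(12.124)/(28.438) = -0.4263.
The system's lateral magnification is m_1 m_2 = (0.2917)(-0.4263) = -0.1243.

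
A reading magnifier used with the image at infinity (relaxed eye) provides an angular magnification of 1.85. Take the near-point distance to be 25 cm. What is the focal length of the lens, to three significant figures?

For the image at infinity, M = D/f.
f = D/M = 25/1.85 = 13.514 cm.

13.5 cm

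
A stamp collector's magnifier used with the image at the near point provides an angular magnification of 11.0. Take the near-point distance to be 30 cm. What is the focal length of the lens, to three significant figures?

3.00 cm

For the image at the near point, M = 1 + D/f.
f = D/(M - 1) = 30/(11.0 - 1) = 3.000 cm.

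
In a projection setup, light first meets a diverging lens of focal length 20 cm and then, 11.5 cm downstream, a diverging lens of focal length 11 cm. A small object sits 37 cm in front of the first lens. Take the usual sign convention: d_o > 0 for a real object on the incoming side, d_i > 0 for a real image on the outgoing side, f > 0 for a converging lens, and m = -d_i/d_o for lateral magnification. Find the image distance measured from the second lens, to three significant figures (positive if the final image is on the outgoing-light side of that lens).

First lens: d_i1 = 1/(1/(-20) - 1/37) = -12.982 cm.
With d_i1 < 0 the first image is virtual and lies on the object side; the object distance for lens 2 is d_o2 = 11.5 - (-12.982) = 24.482 cm.
Second lens: d_i2 = 1/(1/(-11) - 1/(24.482)) = -7.590 cm.

-7.59 cm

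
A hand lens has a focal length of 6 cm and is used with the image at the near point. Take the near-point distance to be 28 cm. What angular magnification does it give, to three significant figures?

M = 1 + D/f = 1 + 28/6 = 5.667.

5.67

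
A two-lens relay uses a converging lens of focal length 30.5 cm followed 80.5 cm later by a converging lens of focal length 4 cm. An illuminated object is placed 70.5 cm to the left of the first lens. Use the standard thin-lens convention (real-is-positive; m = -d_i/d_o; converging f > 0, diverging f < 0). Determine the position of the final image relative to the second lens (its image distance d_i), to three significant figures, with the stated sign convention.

4.70 cm

Applying the thin-lens equation to the first lens, 1/30.5 = 1/70.5 + 1/d_i1, which gives d_i1 = 53.756 cm.
The intermediate image is 53.756 cm to the right of lens 1, so d_o2 = L - d_i1 = 80.5 - 53.756 = 26.744 cm.
Applying the thin-lens equation again with f_2 = 4 cm and d_o2 = 26.744 cm gives d_i2 = 4.703 cm.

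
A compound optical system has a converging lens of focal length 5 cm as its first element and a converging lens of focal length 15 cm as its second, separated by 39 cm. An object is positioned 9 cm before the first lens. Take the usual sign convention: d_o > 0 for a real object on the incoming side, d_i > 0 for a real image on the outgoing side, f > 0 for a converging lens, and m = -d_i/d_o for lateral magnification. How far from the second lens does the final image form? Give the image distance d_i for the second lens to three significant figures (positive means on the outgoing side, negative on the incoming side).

32.6 cm

First lens: d_i1 = 1/(1/5 - 1/9) = 11.250 cm.
Object distance for lens 2: d_o2 = 39 - 11.250 = 27.750 cm.
Second lens: d_i2 = 1/(1/15 - 1/(27.750)) = 32.647 cm.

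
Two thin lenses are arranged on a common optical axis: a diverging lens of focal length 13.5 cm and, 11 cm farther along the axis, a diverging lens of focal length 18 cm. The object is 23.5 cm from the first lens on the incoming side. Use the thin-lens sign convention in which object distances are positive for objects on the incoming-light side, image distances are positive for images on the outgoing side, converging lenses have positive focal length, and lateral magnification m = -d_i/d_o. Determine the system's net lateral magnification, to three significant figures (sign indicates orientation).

First lens: d_i1 = 1/(1/(-13.5) - 1/23.5) = -8.574 cm.
m_1 = -(-8.574)/23.5 = 0.3649.
The intermediate image is virtual, 8.574 cm to the left of lens 1, so d_o2 = L - d_i1 = 11 - (-8.574) = 19.574 cm.
Second lens: d_i2 = 1/(1/(-18) - 1/(19.574)) = -9.377 cm.
m_2 = -(-9.377)/(19.574) = 0.4791.
Overall magnification: m = m_1 m_2 = 0.1748.

0.175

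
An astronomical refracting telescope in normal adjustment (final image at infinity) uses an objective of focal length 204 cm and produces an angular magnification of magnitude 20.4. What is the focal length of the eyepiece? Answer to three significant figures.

|M| = f_obj/f_eye, so f_eye = f_obj/|M| = 204/20.4 = 10.000 cm.

10.0 cm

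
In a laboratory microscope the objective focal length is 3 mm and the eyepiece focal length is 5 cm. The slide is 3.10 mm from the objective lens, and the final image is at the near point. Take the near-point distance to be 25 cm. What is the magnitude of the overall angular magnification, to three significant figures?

Convert to cm: f_obj = 3 mm = 0.3 cm; d_o = 3.10 mm = 0.31 cm.
Objective: 1/d_i = 1/f_obj - 1/d_o = 1/0.3 - 1/0.31 = 0.10753 cm^-1, so d_i = 9.300 cm.
m_obj = -d_i/d_o = -9.300/0.31 = -30.000.
Eyepiece angular magnification (image at near point): M_eye = 1 + D/f_e = 1 + 25/5 = 6.000.
Overall M = m_obj x M_eye = (-30.000)(6.000) = -180.00.
|M| = 180.00.

180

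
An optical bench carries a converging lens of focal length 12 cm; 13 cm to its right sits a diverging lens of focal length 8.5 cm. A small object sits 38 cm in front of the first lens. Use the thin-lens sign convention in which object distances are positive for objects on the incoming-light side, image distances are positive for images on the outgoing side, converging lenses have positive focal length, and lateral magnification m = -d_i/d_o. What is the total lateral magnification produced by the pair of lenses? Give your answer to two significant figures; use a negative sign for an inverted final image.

-0.99

Applying the thin-lens equation to the first lens, 1/12 = 1/38 + 1/d_i1, which gives d_i1 = 17.538 cm.
Its lateral magnification is m_1 = -d_i1/d_o1 = -(17.538)/38 = -0.4615.
Since 17.538 cm > 13 cm, the first image lies past the second lens and serves as a virtual object: d_o2 = L - d_i1 = -4.538 cm.
Applying the thin-lens equation again with f_2 = -8.5 cm and d_o2 = -4.538 cm gives d_i2 = 9.738 cm.
m_2 = -(9.738)/(-4.538) = 2.1456.
The system's lateral magnification is m_1 m_2 = (-0.4615)(2.1456) = -0.9903.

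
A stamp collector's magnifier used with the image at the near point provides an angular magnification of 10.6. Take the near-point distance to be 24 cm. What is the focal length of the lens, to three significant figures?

For the image at the near point, M = 1 + D/f.
f = D/(M - 1) = 24/(10.6 - 1) = 2.500 cm.

2.50 cm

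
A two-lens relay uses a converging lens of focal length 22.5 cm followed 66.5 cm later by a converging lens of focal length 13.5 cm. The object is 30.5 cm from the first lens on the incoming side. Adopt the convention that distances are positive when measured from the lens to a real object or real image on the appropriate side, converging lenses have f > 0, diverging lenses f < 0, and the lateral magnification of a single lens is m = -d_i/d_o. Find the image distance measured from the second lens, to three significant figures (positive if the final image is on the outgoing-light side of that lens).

Applying the thin-lens equation to the first lens, 1/22.5 = 1/30.5 + 1/d_i1, which gives d_i1 = 85.781 cm.
This image would form 85.781 cm past lens 1, i.e. 19.281 cm beyond lens 2, so it is a virtual object for lens 2: d_o2 = 66.5 - 85.781 = -19.281 cm.
Applying the thin-lens equation again with f_2 = 13.5 cm and d_o2 = -19.281 cm gives d_i2 = 7.940 cm.

7.94 cm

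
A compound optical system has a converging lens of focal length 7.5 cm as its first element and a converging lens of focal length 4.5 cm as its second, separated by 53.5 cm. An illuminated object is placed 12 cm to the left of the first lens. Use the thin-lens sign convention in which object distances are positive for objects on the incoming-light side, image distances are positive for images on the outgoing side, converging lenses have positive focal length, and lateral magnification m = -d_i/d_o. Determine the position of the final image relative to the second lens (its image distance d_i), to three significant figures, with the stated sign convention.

Applying the thin-lens equation to the first lens, 1/7.5 = 1/12 + 1/d_i1, which gives d_i1 = 20.000 cm.
The intermediate image is 20.000 cm to the right of lens 1, so d_o2 = L - d_i1 = 53.5 - 20.000 = 33.500 cm.
Applying the thin-lens equation again with f_2 = 4.5 cm and d_o2 = 33.500 cm gives d_i2 = 5.198 cm.

5.20 cm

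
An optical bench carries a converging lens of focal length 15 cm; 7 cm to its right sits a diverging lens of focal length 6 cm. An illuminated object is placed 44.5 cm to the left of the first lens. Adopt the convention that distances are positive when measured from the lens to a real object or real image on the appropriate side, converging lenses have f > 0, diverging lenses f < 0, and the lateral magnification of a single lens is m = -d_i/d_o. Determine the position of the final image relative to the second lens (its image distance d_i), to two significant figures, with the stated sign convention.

First lens: d_i1 = 1/(1/15 - 1/44.5) = 22.627 cm.
Since 22.627 cm > 7 cm, the first image lies past the second lens and serves as a virtual object: d_o2 = L - d_i1 = -15.627 cm.
Second lens: d_i2 = 1/(1/(-6) - 1/(-15.627)) = -9.739 cm.

-9.7 cm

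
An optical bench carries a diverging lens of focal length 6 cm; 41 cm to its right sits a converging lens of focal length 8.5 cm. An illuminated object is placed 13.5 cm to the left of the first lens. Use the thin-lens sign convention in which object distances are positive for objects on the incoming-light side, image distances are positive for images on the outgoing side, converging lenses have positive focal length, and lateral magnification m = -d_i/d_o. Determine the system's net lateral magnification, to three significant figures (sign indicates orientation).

Applying the thin-lens equation to the first lens, 1/(-6) = 1/13.5 + 1/d_i1, which gives d_i1 = -4.154 cm.
Its lateral magnification is m_1 = -d_i1/d_o1 = -(-4.154)/13.5 = 0.3077.
The intermediate image is virtual, 4.154 cm to the left of lens 1, so d_o2 = L - d_i1 = 41 - (-4.154) = 45.154 cm.
Applying the thin-lens equation again with f_2 = 8.5 cm and d_o2 = 45.154 cm gives d_i2 = 10.471 cm.
m_2 = -(10.471)/(45.154) = -0.2319.
The system's lateral magnification is m_1 m_2 = (0.3077)(-0.2319) = -0.0714.

-0.0714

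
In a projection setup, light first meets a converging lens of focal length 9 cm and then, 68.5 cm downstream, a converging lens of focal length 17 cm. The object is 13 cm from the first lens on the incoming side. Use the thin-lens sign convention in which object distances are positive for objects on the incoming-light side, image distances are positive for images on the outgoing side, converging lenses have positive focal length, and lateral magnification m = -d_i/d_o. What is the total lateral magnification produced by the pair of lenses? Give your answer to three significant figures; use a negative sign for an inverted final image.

First lens: d_i1 = 1/(1/9 - 1/13) = 29.250 cm.
m_1 = -(29.250)/13 = -2.2500.
That image sits 39.250 cm in front of the second lens, so d_o2 = 39.250 cm.
Second lens: d_i2 = 1/(1/17 - 1/(39.250)) = 29.989 cm.
m_2 = -(29.989)/(39.250) = -0.7640.
Overall magnification: m = m_1 m_2 = 1.7191.

1.72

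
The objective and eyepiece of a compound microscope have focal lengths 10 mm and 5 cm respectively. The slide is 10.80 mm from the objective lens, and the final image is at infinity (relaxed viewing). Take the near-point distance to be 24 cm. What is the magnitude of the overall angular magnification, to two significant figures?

Convert to cm: f_obj = 10 mm = 1 cm; d_o = 10.80 mm = 1.08 cm.
Objective: 1/d_i = 1/f_obj - 1/d_o = 1/1 - 1/1.08 = 0.07407 cm^-1, so d_i = 13.500 cm.
m_obj = -d_i/d_o = -13.500/1.08 = -12.500.
Eyepiece angular magnification (image at infinity): M_eye = D/f_e = 24/5 = 4.800.
Overall M = m_obj x M_eye = (-12.500)(4.800) = -60.00.
|M| = 60.00.

60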